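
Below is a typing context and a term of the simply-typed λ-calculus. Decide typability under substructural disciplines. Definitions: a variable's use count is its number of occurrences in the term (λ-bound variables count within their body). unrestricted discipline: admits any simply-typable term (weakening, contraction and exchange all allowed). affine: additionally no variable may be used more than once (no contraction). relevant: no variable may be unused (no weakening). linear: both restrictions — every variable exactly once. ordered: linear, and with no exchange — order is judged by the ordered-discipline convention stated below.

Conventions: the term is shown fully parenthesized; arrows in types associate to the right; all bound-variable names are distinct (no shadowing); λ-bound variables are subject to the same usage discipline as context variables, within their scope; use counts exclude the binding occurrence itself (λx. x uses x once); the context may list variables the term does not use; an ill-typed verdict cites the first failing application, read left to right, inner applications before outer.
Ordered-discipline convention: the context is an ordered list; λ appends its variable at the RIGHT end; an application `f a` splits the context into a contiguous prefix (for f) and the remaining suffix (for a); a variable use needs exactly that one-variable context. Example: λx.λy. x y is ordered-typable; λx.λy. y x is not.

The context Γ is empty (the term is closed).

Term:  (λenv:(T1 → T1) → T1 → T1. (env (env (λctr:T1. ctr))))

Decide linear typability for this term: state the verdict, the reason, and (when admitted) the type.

no — uses contraction: env ×2
counts: env (λ-bound)=2, ctr (λ-bound)=1
use order (left to right): env, env, ctr
typing: ✓ — ((T1 → T1) → T1 → T1) → T1 → T1
per-discipline verdicts: ordered ✗; linear ✗; affine ✗; relevant ✓; unrestricted ✓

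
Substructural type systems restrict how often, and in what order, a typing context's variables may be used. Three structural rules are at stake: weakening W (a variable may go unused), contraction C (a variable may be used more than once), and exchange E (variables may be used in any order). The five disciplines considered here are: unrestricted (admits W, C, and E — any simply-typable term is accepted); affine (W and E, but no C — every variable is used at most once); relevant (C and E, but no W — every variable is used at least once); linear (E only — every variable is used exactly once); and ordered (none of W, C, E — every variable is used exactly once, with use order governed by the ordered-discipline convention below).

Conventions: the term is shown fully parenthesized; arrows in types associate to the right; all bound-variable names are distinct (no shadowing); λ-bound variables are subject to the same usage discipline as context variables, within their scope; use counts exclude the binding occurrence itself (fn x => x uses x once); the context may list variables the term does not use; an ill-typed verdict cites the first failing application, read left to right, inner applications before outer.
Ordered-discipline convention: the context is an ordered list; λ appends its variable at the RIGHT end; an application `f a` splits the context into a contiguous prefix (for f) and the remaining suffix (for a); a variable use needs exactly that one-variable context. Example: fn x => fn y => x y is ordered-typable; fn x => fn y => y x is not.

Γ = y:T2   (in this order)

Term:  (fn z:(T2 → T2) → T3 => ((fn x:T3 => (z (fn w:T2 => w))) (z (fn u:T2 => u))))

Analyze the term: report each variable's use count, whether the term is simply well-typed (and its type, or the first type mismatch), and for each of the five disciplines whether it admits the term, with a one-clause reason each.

variable uses: y: 0; z (λ-bound): 2; x (λ-bound): 0; w (λ-bound): 1; u (λ-bound): 1
left-to-right use order: z, w, z, u
typing: well-typed at ((T2 → T2) → T3) → T3
ordered ✗ (repeated use of z ×2; needs weakening: y, x unused)
linear ✗ (repeated use of z ×2; needs weakening: y, x unused)
affine ✗ (repeated use of z ×2)
relevant ✗ (needs weakening: y, x unused)
unrestricted ✓ (well-typed at ((T2 → T2) → T3) → T3; no restrictions here)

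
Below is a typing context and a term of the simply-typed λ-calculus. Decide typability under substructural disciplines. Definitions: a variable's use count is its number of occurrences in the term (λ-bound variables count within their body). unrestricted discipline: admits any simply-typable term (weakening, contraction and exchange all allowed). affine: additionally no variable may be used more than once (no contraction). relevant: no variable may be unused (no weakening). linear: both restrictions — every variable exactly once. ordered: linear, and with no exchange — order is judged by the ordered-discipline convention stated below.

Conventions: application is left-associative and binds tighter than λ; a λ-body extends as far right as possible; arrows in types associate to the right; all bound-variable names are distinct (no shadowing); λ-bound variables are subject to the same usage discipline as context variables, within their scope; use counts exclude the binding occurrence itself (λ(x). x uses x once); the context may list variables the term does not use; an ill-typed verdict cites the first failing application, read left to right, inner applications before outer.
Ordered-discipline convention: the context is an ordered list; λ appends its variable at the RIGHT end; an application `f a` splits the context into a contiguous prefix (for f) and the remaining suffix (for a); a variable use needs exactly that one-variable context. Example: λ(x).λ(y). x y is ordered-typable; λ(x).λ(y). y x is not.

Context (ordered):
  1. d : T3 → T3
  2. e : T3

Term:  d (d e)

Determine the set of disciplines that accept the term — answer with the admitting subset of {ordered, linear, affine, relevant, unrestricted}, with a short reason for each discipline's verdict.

admitted in: relevant, unrestricted
counts: d=2, e=1
use order (left to right): d, d, e
typing: ✓ — T3
ordered ✗ (repeated use of d ×2)
linear ✗ (repeated use of d ×2)
affine ✗ (repeated use of d ×2)
relevant ✓ (none of d, e goes unused)
unrestricted ✓ (well-typed at T3; no restrictions here)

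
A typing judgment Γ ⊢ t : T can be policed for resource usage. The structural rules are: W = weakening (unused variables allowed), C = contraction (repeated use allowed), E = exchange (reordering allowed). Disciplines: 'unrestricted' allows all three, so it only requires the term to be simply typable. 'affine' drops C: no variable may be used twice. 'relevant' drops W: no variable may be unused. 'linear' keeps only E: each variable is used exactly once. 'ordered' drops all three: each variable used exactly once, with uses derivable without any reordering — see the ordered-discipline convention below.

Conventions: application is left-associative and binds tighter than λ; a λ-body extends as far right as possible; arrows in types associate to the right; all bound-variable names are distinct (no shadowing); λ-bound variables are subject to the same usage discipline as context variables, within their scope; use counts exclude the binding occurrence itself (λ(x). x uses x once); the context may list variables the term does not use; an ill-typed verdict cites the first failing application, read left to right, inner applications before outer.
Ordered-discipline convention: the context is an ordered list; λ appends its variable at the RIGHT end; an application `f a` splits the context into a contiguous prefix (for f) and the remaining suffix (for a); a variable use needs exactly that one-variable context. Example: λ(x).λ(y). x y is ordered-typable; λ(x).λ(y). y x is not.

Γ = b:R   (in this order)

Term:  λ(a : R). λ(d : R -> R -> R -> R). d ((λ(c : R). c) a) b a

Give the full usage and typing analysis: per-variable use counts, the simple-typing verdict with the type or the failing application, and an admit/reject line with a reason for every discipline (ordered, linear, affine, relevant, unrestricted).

use counts: b=1; a (bound)=2; d (bound)=1; c (bound)=1
left-to-right use order: d, c, a, b, a
typing: well-typed — term : R -> (R -> R -> R -> R) -> R
ordered ✗ (uses contraction: a ×2)
linear ✗ (uses contraction: a ×2)
affine ✗ (uses contraction: a ×2)
relevant ✓ (every one of b, a, d, c appears)
unrestricted ✓ (typability at R -> (R -> R -> R -> R) -> R is all that's needed)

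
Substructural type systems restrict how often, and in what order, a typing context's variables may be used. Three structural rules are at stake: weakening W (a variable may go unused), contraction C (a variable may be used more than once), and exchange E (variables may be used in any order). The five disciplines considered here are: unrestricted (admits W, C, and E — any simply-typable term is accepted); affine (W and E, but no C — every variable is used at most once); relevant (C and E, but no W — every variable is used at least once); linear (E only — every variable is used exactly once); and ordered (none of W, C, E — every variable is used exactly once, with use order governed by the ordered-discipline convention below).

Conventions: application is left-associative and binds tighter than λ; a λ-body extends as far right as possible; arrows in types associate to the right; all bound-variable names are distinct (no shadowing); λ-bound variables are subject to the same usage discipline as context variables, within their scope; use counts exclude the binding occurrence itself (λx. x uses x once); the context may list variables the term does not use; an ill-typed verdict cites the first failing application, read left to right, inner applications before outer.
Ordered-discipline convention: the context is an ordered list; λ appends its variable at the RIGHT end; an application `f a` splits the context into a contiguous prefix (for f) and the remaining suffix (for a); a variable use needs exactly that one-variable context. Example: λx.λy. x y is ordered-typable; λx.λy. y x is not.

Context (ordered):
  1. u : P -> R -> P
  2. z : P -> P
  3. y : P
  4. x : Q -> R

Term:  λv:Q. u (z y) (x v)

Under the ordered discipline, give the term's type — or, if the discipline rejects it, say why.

term : Q -> P
usage: u=1; z=1; y=1; x=1; v [bound]=1
use order (left to right): u, z, y, x, v
typing: ✓ — Q -> P
per-discipline verdicts: ordered ✓; linear ✓; affine ✓; relevant ✓; unrestricted ✓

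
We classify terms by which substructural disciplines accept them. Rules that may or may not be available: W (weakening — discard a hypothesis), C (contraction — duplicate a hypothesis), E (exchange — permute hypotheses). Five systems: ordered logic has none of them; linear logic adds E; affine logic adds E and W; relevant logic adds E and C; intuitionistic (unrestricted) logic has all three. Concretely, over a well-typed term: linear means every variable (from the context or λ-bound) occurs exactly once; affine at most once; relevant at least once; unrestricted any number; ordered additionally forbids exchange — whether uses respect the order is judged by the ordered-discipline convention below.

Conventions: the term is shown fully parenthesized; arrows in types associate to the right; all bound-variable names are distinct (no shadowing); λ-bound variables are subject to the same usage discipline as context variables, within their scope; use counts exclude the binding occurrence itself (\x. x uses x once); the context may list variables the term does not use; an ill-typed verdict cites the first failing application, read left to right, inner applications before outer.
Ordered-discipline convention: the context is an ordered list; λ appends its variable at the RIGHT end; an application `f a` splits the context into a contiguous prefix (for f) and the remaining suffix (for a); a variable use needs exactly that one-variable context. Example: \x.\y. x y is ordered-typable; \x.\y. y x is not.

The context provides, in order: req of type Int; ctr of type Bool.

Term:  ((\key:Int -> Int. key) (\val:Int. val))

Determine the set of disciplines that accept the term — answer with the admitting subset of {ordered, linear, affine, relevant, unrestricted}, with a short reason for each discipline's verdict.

admitted in: affine, unrestricted
usage: req: 0, ctr: 0, key (bound): 1, val (bound): 1
order of uses: key, val
typing: the term checks, with type Int -> Int
ordered: ✗, req, ctr left unused
linear: ✗, req, ctr left unused
affine: ✓, none of req, ctr, key, val used more than once
relevant: ✗, req, ctr left unused
unrestricted: ✓, well-typed at Int -> Int; no restrictions here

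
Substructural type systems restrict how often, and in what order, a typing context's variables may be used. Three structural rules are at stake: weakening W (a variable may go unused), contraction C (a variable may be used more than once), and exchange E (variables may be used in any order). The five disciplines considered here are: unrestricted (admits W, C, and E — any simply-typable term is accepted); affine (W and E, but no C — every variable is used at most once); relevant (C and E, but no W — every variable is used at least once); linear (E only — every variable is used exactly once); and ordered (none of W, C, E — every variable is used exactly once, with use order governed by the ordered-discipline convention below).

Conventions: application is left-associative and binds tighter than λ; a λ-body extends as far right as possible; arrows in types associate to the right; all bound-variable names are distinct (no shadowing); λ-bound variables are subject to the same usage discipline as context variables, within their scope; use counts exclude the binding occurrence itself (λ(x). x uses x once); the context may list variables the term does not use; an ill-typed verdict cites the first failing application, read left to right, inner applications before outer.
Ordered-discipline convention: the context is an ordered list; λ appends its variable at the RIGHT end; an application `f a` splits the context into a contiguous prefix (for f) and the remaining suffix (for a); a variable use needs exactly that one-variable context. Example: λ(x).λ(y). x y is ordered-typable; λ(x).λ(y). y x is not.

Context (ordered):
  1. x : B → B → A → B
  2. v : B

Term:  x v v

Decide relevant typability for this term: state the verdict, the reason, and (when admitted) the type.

yes — none of x, v goes unused; term : A → B
use counts: x: 1, v: 2
left-to-right use order: x, v, v
typing: ✓ — A → B
across the five disciplines: ordered ✗ · linear ✗ · affine ✗ · relevant ✓ · unrestricted ✓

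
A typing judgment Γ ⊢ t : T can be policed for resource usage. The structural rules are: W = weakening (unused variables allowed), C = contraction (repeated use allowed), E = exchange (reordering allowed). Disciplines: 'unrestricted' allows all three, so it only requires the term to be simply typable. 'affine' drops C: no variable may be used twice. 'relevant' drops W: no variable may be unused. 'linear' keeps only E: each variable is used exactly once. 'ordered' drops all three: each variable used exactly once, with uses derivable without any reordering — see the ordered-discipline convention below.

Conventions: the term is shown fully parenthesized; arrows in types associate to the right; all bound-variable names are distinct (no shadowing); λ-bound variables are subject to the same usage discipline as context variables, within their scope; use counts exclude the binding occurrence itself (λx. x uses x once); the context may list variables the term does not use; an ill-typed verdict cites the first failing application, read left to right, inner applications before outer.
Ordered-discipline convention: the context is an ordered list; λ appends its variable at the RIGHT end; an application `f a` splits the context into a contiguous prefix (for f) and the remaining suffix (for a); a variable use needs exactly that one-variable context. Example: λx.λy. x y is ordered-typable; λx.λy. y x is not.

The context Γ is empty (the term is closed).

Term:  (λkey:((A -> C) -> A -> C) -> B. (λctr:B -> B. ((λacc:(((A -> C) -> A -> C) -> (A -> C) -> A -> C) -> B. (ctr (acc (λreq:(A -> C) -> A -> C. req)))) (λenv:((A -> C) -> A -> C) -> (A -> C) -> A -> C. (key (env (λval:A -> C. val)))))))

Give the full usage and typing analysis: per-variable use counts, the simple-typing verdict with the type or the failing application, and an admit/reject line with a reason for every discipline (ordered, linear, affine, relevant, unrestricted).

counts: key [bound]: 1; ctr [bound]: 1; acc [bound]: 1; req [bound]: 1; env [bound]: 1; val [bound]: 1
uses in reading order: ctr, acc, req, key, env, val
typing: ✓ — (((A -> C) -> A -> C) -> B) -> (B -> B) -> B
ordered ✗ (needs exchange: uses follow ctr, acc, req, key, env, val)
linear ✓ (exactly-once usage across key, ctr, acc, req, env, val)
affine ✓ (key, ctr, acc, req, env, val: no repeats, contraction unneeded)
relevant ✓ (key, ctr, acc, req, env, val: all used, weakening unneeded)
unrestricted ✓ (typability at (((A -> C) -> A -> C) -> B) -> (B -> B) -> B is all that's needed)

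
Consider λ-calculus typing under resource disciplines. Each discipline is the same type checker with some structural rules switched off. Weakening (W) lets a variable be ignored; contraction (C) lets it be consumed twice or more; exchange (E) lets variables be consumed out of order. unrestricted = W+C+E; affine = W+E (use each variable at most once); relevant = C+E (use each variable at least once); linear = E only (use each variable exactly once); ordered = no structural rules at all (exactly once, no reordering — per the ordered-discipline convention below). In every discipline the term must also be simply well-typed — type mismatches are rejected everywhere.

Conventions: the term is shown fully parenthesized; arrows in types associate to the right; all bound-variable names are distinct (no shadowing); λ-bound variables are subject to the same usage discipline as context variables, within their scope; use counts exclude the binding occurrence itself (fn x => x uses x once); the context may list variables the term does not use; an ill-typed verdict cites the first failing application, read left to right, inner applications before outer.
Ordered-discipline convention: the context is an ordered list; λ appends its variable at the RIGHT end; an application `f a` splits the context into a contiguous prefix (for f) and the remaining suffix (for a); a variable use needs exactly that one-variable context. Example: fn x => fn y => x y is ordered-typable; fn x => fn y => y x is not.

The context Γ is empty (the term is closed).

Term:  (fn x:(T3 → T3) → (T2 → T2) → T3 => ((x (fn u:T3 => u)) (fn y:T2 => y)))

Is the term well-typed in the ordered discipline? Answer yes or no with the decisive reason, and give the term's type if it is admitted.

yes — x, u, y: once each, no exchange needed; term : ((T3 → T3) → (T2 → T2) → T3) → T3
use counts: x [bound]: 1; u [bound]: 1; y [bound]: 1
left-to-right use order: x, u, y
typing: well-typed at ((T3 → T3) → (T2 → T2) → T3) → T3
across the five disciplines: ordered ✓, linear ✓, affine ✓, relevant ✓, unrestricted ✓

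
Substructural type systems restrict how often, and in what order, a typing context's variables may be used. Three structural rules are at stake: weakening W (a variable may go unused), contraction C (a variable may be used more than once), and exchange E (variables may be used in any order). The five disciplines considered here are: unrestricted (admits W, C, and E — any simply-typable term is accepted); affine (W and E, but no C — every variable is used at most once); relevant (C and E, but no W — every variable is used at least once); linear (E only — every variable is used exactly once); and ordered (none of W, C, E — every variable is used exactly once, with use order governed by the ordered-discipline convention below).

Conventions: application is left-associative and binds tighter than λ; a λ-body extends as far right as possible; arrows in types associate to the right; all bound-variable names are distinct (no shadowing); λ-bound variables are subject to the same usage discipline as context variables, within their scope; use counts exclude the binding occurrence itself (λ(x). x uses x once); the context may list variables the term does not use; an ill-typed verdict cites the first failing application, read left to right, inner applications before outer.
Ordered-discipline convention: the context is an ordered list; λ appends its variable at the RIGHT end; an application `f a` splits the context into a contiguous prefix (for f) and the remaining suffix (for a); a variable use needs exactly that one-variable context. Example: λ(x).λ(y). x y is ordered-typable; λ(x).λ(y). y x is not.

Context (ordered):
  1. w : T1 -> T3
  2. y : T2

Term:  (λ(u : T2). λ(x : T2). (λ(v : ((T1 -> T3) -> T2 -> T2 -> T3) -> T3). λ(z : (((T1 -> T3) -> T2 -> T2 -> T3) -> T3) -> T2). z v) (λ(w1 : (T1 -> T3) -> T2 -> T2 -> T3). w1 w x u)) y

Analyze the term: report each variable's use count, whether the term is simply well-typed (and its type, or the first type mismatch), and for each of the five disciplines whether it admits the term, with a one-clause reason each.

variable uses: w: 1×, y: 1×, u [bound]: 1×, x [bound]: 1×, v [bound]: 1×, z [bound]: 1×, w1 [bound]: 1×
order of uses: z, v, w1, w, x, u, y
typing: the term checks, with type T2 -> ((((T1 -> T3) -> T2 -> T2 -> T3) -> T3) -> T2) -> T2
ordered ✗ (no ordered split (uses run z, v, w1, w, x, u, y))
linear ✓ (single use per variable (w, y, u, x, v, z, w1))
affine ✓ (at most one use each (w, y, u, x, v, z, w1))
relevant ✓ (at least one use each (w, y, u, x, v, z, w1))
unrestricted ✓ (typability at T2 -> ((((T1 -> T3) -> T2 -> T2 -> T3) -> T3) -> T2) -> T2 is all that's needed)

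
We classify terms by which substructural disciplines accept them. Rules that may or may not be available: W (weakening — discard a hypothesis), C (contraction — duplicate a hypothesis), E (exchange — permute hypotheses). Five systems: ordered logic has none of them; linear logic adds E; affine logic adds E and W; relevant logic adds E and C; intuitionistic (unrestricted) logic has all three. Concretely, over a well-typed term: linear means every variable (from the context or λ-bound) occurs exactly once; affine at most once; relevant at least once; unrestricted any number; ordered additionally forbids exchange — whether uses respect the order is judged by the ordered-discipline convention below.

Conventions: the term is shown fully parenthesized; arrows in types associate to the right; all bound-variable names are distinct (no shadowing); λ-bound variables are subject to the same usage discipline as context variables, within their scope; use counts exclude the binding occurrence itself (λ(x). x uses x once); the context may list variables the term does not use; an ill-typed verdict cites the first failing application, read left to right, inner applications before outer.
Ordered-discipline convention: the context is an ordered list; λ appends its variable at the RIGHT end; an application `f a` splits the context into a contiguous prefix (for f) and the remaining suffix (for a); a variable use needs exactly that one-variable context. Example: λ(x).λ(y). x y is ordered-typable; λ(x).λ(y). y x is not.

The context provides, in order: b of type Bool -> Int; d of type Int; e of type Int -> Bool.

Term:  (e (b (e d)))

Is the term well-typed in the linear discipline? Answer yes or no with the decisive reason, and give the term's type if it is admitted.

no — repeated use of e ×2
variable uses: b: 1×; d: 1×; e: 2×
left-to-right use order: e, b, e, d
typing: the term checks, with type Bool
per-discipline verdicts: ordered ✗ · linear ✗ · affine ✗ · relevant ✓ · unrestricted ✓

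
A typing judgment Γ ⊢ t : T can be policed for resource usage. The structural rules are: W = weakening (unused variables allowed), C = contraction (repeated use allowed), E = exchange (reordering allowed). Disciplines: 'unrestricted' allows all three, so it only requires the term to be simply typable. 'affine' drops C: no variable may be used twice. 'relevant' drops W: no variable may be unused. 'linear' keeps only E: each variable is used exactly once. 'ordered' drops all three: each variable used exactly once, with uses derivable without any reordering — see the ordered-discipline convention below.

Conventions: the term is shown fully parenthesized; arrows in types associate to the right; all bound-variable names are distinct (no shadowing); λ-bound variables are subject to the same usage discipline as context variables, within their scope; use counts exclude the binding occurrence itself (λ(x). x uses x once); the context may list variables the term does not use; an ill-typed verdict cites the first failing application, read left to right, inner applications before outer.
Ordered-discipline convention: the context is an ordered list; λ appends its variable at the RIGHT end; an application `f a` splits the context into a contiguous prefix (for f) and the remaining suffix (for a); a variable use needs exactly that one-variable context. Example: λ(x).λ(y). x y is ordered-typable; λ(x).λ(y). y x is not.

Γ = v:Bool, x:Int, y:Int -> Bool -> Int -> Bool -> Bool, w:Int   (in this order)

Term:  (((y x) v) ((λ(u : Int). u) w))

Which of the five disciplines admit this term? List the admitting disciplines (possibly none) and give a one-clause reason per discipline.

accepted by: linear, affine, relevant, unrestricted
use counts: v=1; x=1; y=1; w=1; u [bound]=1
left-to-right use order: y, x, v, u, w
typing: well-typed at Bool -> Bool
ordered: ✗ — needs exchange: uses follow y, x, v, u, w
linear: ✓ — exactly-once usage across v, x, y, w, u
affine: ✓ — v, x, y, w, u: no repeats, contraction unneeded
relevant: ✓ — v, x, y, w, u: all used, weakening unneeded
unrestricted: ✓ — well-typed at Bool -> Bool; no restrictions here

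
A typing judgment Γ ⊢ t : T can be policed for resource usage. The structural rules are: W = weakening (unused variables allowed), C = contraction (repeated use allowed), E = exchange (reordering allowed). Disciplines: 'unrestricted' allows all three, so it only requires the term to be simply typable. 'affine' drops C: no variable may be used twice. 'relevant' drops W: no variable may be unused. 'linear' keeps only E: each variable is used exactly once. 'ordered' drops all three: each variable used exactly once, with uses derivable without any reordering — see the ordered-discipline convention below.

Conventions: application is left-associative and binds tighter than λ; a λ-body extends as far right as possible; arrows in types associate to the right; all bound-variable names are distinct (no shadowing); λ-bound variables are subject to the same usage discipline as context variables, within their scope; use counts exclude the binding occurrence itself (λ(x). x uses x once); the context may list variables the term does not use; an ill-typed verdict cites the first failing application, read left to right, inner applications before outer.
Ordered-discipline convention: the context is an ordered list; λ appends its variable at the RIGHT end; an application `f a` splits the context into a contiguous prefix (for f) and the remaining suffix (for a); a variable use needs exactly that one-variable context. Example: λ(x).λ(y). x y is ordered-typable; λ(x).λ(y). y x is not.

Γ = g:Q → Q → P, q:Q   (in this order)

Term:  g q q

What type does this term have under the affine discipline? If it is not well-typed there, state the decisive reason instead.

not well-typed under affine — q ×2 used more than once (contraction)
counts: g: 1×; q: 2×
left-to-right use order: g, q, q
typing: well-typed — term : P
summary: ordered ✗, linear ✗, affine ✗, relevant ✓, unrestricted ✓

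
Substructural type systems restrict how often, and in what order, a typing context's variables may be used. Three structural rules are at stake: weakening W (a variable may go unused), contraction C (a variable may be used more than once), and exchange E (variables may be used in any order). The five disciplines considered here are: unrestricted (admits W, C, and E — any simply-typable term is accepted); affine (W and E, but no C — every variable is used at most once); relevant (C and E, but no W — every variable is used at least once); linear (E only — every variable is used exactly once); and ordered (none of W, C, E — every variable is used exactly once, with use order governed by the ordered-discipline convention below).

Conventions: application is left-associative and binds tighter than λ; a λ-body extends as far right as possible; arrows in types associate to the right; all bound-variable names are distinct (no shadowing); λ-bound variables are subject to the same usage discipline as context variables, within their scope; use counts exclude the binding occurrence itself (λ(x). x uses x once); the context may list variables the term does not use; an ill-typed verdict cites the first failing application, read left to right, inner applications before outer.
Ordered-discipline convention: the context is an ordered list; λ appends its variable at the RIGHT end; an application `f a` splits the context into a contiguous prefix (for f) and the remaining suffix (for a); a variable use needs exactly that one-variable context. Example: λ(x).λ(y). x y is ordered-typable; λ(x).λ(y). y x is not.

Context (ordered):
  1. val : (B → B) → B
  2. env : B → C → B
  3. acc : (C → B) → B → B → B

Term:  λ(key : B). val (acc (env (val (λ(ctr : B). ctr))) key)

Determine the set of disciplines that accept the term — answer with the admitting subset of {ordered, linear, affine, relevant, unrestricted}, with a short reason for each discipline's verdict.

admitted by: relevant, unrestricted
usage: val ×2, env ×1, acc ×1, key (bound) ×1, ctr (bound) ×1
left-to-right use order: val, acc, env, val, ctr, key
typing: the term checks, with type B → B
ordered ✗ (needs contraction — val ×2)
linear ✗ (needs contraction — val ×2)
affine ✗ (needs contraction — val ×2)
relevant ✓ (val, env, acc, key, ctr: all used, weakening unneeded)
unrestricted ✓ (simply typable at B → B; W, C, E all held)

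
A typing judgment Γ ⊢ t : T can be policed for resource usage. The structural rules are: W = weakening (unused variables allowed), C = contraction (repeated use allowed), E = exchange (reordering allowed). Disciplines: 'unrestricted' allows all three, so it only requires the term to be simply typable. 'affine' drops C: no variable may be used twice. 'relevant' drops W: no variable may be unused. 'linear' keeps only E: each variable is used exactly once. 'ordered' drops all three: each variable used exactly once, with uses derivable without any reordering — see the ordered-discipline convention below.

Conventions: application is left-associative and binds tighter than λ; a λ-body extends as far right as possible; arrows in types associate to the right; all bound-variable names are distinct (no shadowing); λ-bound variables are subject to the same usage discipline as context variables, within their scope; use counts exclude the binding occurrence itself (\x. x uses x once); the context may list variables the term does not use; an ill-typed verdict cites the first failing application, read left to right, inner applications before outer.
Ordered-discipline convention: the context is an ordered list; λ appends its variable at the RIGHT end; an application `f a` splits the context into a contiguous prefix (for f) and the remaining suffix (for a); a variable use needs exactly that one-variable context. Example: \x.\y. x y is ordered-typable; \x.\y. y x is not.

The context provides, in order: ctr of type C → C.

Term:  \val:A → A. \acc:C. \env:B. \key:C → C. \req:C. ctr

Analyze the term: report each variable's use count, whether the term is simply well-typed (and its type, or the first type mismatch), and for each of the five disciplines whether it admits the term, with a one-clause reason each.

usage: ctr: 1, val [bound]: 0, acc [bound]: 0, env [bound]: 0, key [bound]: 0, req [bound]: 0
use order (left to right): ctr
typing: ✓ — (A → A) → C → B → (C → C) → C → C → C
ordered: ✗, needs weakening: val, acc, env, key, req unused
linear: ✗, needs weakening: val, acc, env, key, req unused
affine: ✓, at most one use each (ctr, val, acc, env, key, req)
relevant: ✗, needs weakening: val, acc, env, key, req unused
unrestricted: ✓, simply typable at (A → A) → C → B → (C → C) → C → C → C; W, C, E all held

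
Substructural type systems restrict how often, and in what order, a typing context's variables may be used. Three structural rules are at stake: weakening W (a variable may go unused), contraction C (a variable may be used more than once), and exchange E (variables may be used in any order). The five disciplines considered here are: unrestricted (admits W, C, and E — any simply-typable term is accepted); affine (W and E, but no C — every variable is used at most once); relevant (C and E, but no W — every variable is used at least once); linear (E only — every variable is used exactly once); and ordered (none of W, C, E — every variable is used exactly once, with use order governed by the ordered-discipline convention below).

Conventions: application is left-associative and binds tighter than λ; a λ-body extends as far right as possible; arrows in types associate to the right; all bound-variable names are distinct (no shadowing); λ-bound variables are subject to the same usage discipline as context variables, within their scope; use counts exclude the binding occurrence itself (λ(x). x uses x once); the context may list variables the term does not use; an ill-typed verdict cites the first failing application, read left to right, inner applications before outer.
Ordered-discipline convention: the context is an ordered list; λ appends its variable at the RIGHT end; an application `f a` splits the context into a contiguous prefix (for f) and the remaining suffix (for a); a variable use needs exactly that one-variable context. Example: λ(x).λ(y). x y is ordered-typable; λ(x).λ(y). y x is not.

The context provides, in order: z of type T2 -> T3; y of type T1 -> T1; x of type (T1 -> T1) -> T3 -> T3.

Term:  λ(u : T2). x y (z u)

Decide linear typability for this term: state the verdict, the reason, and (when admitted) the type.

yes — each of z, y, x, u used exactly once; term : T2 -> T3
variable uses: z ×1, y ×1, x ×1, u (λ-bound) ×1
left-to-right use order: x, y, z, u
typing: the term checks, with type T2 -> T3
per-discipline verdicts: ordered ✗; linear ✓; affine ✓; relevant ✓; unrestricted ✓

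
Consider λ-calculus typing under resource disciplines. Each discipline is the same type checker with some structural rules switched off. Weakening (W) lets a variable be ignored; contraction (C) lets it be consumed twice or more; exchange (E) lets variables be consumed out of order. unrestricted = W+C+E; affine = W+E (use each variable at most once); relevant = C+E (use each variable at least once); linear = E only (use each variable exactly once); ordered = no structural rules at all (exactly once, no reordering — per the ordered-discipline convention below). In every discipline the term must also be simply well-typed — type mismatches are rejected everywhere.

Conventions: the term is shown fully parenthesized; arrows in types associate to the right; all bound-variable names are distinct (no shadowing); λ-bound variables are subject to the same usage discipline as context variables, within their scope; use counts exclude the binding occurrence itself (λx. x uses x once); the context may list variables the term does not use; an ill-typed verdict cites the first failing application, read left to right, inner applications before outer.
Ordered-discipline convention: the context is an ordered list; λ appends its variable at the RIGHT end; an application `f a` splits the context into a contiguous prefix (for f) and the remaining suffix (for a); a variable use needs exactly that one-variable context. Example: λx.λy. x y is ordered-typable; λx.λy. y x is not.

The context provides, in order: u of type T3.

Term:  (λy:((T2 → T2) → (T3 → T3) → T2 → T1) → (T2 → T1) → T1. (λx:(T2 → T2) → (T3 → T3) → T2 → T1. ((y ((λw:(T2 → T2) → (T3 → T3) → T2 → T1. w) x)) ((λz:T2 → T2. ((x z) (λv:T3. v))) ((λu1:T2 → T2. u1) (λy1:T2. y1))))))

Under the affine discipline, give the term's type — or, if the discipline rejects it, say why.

not well-typed under affine — x ×2 used more than once (contraction)
counts: u: 0×; y (λ-bound): 1×; x (λ-bound): 2×; w (λ-bound): 1×; z (λ-bound): 1×; v (λ-bound): 1×; u1 (λ-bound): 1×; y1 (λ-bound): 1×
order of uses: y, w, x, x, z, v, u1, y1
typing: ✓ — (((T2 → T2) → (T3 → T3) → T2 → T1) → (T2 → T1) → T1) → ((T2 → T2) → (T3 → T3) → T2 → T1) → T1
all disciplines: ordered ✗; linear ✗; affine ✗; relevant ✗; unrestricted ✓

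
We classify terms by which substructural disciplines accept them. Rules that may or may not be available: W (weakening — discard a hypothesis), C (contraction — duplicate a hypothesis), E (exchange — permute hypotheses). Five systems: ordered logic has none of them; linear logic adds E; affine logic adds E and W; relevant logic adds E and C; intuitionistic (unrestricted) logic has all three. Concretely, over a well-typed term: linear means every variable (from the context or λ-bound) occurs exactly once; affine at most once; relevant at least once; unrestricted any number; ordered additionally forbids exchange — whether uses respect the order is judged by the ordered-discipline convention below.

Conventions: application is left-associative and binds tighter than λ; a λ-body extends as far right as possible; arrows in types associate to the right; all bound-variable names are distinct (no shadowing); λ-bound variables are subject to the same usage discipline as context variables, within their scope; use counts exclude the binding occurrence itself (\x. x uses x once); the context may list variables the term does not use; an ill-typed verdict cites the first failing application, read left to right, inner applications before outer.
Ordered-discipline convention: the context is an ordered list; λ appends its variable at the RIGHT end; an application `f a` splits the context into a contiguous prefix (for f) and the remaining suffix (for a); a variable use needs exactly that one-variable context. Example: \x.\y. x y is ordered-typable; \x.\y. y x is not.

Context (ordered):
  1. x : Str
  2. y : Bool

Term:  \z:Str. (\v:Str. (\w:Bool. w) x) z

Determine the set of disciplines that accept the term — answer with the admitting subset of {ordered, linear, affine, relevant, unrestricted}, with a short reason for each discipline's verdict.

accepted by: none
variable uses: x=1, y=0, z (λ-bound)=1, v (λ-bound)=0, w (λ-bound)=1
order of uses: w, x, z
typing: ill-typed: an argument Str mismatches the expected Bool
ordered: ✗, a type mismatch blocks all five
linear: ✗, the type mismatch rejects it
affine: ✗, not simply typable
relevant: ✗, fails simple typing
unrestricted: ✗, a type mismatch blocks all five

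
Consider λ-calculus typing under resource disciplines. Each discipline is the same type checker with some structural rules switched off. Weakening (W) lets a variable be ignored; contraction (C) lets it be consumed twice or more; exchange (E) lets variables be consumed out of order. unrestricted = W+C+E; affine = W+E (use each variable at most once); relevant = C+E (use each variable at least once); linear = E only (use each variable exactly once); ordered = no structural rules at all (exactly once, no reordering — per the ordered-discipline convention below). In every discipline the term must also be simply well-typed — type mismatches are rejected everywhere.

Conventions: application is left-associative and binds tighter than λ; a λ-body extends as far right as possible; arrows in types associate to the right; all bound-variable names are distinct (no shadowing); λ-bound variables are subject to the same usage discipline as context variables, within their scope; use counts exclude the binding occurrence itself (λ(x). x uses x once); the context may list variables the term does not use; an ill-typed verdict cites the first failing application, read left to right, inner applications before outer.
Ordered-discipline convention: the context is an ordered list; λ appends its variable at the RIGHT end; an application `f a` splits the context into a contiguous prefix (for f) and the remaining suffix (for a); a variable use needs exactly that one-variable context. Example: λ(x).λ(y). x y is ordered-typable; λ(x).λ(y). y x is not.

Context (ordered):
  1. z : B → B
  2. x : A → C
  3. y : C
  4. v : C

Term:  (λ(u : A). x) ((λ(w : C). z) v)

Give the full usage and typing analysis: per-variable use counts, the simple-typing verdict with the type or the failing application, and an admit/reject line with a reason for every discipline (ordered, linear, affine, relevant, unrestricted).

variable uses: z: 1×; x: 1×; y: 0×; v: 1×; u (bound): 0×; w (bound): 0×
left-to-right use order: x, z, v
typing: ill-typed: an argument B → B mismatches the expected A
ordered ✗ (not simply typable)
linear ✗ (fails simple typing)
affine ✗ (a type mismatch blocks all five)
relevant ✗ (the type mismatch rejects it)
unrestricted ✗ (not simply typable)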